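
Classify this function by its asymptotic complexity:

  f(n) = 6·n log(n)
O(n log n)

The dominant term in 6·n log(n) is 6·n log(n), which is Θ(n log n).
Constants are absorbed, so the tightest bound is O(n log n).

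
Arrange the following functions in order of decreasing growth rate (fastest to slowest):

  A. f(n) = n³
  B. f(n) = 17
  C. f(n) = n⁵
C > A > B

Comparing growth rates:
C = n⁵ is O(n⁵)
A = n³ is O(n³)
B = 17 is O(1)

Therefore, the order from fastest to slowest is: C > A > B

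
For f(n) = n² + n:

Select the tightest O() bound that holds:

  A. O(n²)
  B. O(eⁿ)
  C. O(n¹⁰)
A

f(n) = n² + n is O(n²).
All listed options are valid Big-O bounds (upper bounds),
but O(n²) is the tightest (smallest valid bound).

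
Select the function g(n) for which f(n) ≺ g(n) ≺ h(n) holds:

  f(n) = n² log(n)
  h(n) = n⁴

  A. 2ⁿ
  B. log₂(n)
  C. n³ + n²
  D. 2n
C

We need g(n) with n² log(n) = o(g(n)) and g(n) = o(n⁴), i.e. O(n² log n) ≺ g ≺ O(n⁴).
Check each option:
  A. 2ⁿ — O(2ⁿ) does not grow strictly slower than h(n)
  B. log₂(n) — O(log n) does not grow strictly faster than f(n)
  C. n³ + n² — O(n³) is strictly between O(n² log n) and O(n⁴) ✓
  D. 2n — O(n) does not grow strictly faster than f(n)

Only option C (n³ + n²) lies strictly between.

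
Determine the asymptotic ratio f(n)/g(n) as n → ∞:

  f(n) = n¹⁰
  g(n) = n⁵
∞

Since n¹⁰ (O(n¹⁰)) grows faster than n⁵ (O(n⁵)),
the ratio f(n)/g(n) → ∞ as n → ∞.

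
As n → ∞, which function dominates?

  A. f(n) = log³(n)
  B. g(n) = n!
B

f(n) = log³(n) is O(log³ n), while g(n) = n! is O(n!).
Since O(n!) grows faster than O(log³ n), g(n) dominates.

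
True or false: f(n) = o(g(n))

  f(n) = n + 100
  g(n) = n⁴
True

f(n) = n + 100 is O(n), and g(n) = n⁴ is O(n⁴).
Since O(n) grows strictly slower than O(n⁴), f(n) = o(g(n)) is true.
This means lim(n→∞) f(n)/g(n) = 0.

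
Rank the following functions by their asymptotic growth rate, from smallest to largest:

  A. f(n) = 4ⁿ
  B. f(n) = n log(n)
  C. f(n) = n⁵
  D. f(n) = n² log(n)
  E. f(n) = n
E < B < D < C < A

Comparing growth rates:
E = n is O(n)
B = n log(n) is O(n log n)
D = n² log(n) is O(n² log n)
C = n⁵ is O(n⁵)
A = 4ⁿ is O(4ⁿ)

Therefore, the order from slowest to fastest is: E < B < D < C < A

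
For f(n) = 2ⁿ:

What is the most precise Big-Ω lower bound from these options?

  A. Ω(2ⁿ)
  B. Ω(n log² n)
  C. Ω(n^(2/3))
A

f(n) = 2ⁿ is Ω(2ⁿ).
All listed options are valid Big-Ω bounds (lower bounds),
but Ω(2ⁿ) is the tightest (largest valid bound).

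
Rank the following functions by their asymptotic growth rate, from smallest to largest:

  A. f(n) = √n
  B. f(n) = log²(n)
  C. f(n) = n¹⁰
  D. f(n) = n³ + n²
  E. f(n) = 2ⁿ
B < A < D < C < E

Comparing growth rates:
B = log²(n) is O(log² n)
A = √n is O(√n)
D = n³ + n² is O(n³)
C = n¹⁰ is O(n¹⁰)
E = 2ⁿ is O(2ⁿ)

Therefore, the order from slowest to fastest is: B < A < D < C < E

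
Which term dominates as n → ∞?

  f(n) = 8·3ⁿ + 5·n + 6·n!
6·n!

Looking at each term:
  - 8·3ⁿ is O(3ⁿ)
  - 5·n is O(n)
  - 6·n! is O(n!)

The term 6·n! (O(n!)) grows fastest and dominates all others.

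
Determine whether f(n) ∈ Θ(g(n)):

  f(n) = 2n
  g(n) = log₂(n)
False

f(n) = 2n is O(n), and g(n) = log₂(n) is O(log n).
Since they have different growth rates, f(n) = Θ(g(n)) is false.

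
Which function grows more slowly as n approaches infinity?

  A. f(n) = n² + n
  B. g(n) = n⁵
A

f(n) = n² + n is O(n²), while g(n) = n⁵ is O(n⁵).
Since O(n²) grows slower than O(n⁵), f(n) is dominated.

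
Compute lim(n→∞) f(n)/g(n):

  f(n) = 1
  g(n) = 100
1/100

Since 1 and 100 have the same growth rate (O(1)),
the ratio converges to a constant: 1/100.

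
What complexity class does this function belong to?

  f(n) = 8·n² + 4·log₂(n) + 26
O(n²)

The dominant term in 8·n² + 4·log₂(n) + 26 is 8·n², which is Θ(n²).
Lower-order terms (4·log₂(n), 26) are asymptotically negligible.
Constants are absorbed, so the tightest bound is O(n²).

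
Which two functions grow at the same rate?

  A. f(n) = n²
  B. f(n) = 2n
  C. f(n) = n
B and C

Examining each function:
  A. n² is O(n²)
  B. 2n is O(n)
  C. n is O(n)

Functions B and C both have the same complexity class.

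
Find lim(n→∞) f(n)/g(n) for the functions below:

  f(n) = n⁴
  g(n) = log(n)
∞

Since n⁴ (O(n⁴)) grows faster than log(n) (O(log n)),
the ratio f(n)/g(n) → ∞ as n → ∞.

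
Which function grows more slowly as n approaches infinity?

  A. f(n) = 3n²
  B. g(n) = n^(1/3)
B

f(n) = 3n² is O(n²), while g(n) = n^(1/3) is O(n^(1/3)).
Since O(n^(1/3)) grows slower than O(n²), g(n) is dominated.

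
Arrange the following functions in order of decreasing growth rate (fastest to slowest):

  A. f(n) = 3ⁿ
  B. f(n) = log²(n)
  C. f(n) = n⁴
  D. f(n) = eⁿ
A > D > C > B

Comparing growth rates:
A = 3ⁿ is O(3ⁿ)
D = eⁿ is O(eⁿ)
C = n⁴ is O(n⁴)
B = log²(n) is O(log² n)

Therefore, the order from fastest to slowest is: A > D > C > B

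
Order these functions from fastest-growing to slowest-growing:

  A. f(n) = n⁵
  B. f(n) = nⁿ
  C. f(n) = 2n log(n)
B > A > C

Comparing growth rates:
B = nⁿ is O(nⁿ)
A = n⁵ is O(n⁵)
C = 2n log(n) is O(n log n)

Therefore, the order from fastest to slowest is: B > A > C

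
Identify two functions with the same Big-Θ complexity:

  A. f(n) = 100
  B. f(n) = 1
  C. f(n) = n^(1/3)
A and B

Examining each function:
  A. 100 is O(1)
  B. 1 is O(1)
  C. n^(1/3) is O(n^(1/3))

Functions A and B both have the same complexity class.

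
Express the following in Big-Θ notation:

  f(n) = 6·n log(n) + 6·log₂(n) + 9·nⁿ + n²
Θ(nⁿ)

Order the terms by growth rate: 6·log₂(n) ≺ 6·n log(n) ≺ n² ≺ 9·nⁿ.
The fastest-growing term 9·nⁿ dominates as n → ∞; dropping its constant factor gives Θ(nⁿ).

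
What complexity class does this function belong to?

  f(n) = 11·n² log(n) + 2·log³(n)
O(n² log n)

The dominant term in 11·n² log(n) + 2·log³(n) is 11·n² log(n), which is Θ(n² log n).
Lower-order terms (2·log³(n)) are asymptotically negligible.
Constants are absorbed, so the tightest bound is O(n² log n).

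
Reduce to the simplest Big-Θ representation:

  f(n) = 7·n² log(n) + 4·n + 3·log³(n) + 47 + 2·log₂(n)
Θ(n² log n)

Order the terms by growth rate: 47 ≺ 2·log₂(n) ≺ 3·log³(n) ≺ 4·n ≺ 7·n² log(n).
The fastest-growing term 7·n² log(n) dominates as n → ∞; dropping its constant factor gives Θ(n² log n).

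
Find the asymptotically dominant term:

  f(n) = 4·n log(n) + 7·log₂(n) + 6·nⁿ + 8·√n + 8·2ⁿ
6·nⁿ

Looking at each term:
  - 4·n log(n) is O(n log n)
  - 7·log₂(n) is O(log n)
  - 6·nⁿ is O(nⁿ)
  - 8·√n is O(√n)
  - 8·2ⁿ is O(2ⁿ)

The term 6·nⁿ (O(nⁿ)) grows fastest and dominates all others.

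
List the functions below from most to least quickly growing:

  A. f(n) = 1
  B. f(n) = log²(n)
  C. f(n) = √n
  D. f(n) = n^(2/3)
D > C > B > A

Comparing growth rates:
D = n^(2/3) is O(n^(2/3))
C = √n is O(√n)
B = log²(n) is O(log² n)
A = 1 is O(1)

Therefore, the order from fastest to slowest is: D > C > B > A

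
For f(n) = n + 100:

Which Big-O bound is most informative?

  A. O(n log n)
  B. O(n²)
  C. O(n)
C

f(n) = n + 100 is O(n).
All listed options are valid Big-O bounds (upper bounds),
but O(n) is the tightest (smallest valid bound).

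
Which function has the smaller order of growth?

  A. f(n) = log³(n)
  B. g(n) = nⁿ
A

f(n) = log³(n) is O(log³ n), while g(n) = nⁿ is O(nⁿ).
Since O(log³ n) grows slower than O(nⁿ), f(n) is dominated.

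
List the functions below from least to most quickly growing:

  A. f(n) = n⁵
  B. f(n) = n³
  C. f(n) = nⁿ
B < A < C

Comparing growth rates:
B = n³ is O(n³)
A = n⁵ is O(n⁵)
C = nⁿ is O(nⁿ)

Therefore, the order from slowest to fastest is: B < A < C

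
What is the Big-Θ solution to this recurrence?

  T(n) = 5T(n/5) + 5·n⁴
Θ(n⁴)

Master Theorem: a = 5, b = 5, f(n) = 5·n⁴.
Compute the critical exponent d = log₅(5) = 1.
Compare f(n) = Θ(n⁴) against n^d:
  k = 4 > d = 1, so f(n) = Ω(n^(d+ε)) — Case 3.
  Regularity: a·(n/b)^4/n^4 = a/b^4 = 5/625 < 1 ✓.
  The top-level work dominates: T(n) = Θ(f(n)) = Θ(n⁴).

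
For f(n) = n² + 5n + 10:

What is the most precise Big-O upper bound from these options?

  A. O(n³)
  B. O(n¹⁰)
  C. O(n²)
C

f(n) = n² + 5n + 10 is O(n²).
All listed options are valid Big-O bounds (upper bounds),
but O(n²) is the tightest (smallest valid bound).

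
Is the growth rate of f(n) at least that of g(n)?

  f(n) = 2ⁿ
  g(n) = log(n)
True

f(n) = 2ⁿ is O(2ⁿ), and g(n) = log(n) is O(log n).
Since O(2ⁿ) grows at least as fast as O(log n), f(n) = Ω(g(n)) is true.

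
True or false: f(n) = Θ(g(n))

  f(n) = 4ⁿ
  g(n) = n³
False

f(n) = 4ⁿ is O(4ⁿ), and g(n) = n³ is O(n³).
Since they have different growth rates, f(n) = Θ(g(n)) is false.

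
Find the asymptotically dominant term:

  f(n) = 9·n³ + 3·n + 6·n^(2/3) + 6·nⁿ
6·nⁿ

Looking at each term:
  - 9·n³ is O(n³)
  - 3·n is O(n)
  - 6·n^(2/3) is O(n^(2/3))
  - 6·nⁿ is O(nⁿ)

The term 6·nⁿ (O(nⁿ)) grows fastest and dominates all others.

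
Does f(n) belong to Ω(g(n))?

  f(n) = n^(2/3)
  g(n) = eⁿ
False

f(n) = n^(2/3) is O(n^(2/3)), and g(n) = eⁿ is O(eⁿ).
Since O(n^(2/3)) grows slower than O(eⁿ), f(n) = Ω(g(n)) is false.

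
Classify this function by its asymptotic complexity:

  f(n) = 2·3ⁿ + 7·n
O(3ⁿ)

The dominant term in 2·3ⁿ + 7·n is 2·3ⁿ, which is Θ(3ⁿ).
Lower-order terms (7·n) are asymptotically negligible.
Constants are absorbed, so the tightest bound is O(3ⁿ).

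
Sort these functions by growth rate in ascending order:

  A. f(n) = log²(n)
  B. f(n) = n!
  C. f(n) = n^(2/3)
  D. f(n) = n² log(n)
A < C < D < B

Comparing growth rates:
A = log²(n) is O(log² n)
C = n^(2/3) is O(n^(2/3))
D = n² log(n) is O(n² log n)
B = n! is O(n!)

Therefore, the order from slowest to fastest is: A < C < D < B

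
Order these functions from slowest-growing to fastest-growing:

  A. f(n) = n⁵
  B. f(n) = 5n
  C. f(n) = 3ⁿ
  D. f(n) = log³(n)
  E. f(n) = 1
E < D < B < A < C

Comparing growth rates:
E = 1 is O(1)
D = log³(n) is O(log³ n)
B = 5n is O(n)
A = n⁵ is O(n⁵)
C = 3ⁿ is O(3ⁿ)

Therefore, the order from slowest to fastest is: E < D < B < A < C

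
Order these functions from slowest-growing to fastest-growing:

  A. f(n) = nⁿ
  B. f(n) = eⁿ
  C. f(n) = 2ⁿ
C < B < A

Comparing growth rates:
C = 2ⁿ is O(2ⁿ)
B = eⁿ is O(eⁿ)
A = nⁿ is O(nⁿ)

Therefore, the order from slowest to fastest is: C < B < A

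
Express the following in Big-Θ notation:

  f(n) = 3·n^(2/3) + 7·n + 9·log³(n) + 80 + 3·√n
Θ(n)

Order the terms by growth rate: 80 ≺ 9·log³(n) ≺ 3·√n ≺ 3·n^(2/3) ≺ 7·n.
The fastest-growing term 7·n dominates as n → ∞; dropping its constant factor gives Θ(n).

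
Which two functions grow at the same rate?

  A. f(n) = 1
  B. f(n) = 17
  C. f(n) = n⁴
A and B

Examining each function:
  A. 1 is O(1)
  B. 17 is O(1)
  C. n⁴ is O(n⁴)

Functions A and B both have the same complexity class.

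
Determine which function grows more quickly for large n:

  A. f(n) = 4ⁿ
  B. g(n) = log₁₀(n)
A

f(n) = 4ⁿ is O(4ⁿ), while g(n) = log₁₀(n) is O(log n).
Since O(4ⁿ) grows faster than O(log n), f(n) dominates.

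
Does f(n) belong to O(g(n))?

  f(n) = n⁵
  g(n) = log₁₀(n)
False

f(n) = n⁵ is O(n⁵), and g(n) = log₁₀(n) is O(log n).
Since O(n⁵) grows faster than O(log n), f(n) = O(g(n)) is false.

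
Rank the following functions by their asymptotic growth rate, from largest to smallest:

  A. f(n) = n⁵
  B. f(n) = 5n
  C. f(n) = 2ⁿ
C > A > B

Comparing growth rates:
C = 2ⁿ is O(2ⁿ)
A = n⁵ is O(n⁵)
B = 5n is O(n)

Therefore, the order from fastest to slowest is: C > A > B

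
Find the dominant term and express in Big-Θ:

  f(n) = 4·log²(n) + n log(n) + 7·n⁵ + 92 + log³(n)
Θ(n⁵)

Order the terms by growth rate: 92 ≺ 4·log²(n) ≺ log³(n) ≺ n log(n) ≺ 7·n⁵.
The fastest-growing term 7·n⁵ dominates as n → ∞; dropping its constant factor gives Θ(n⁵).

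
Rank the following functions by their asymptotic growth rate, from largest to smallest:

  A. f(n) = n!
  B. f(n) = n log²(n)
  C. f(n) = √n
A > B > C

Comparing growth rates:
A = n! is O(n!)
B = n log²(n) is O(n log² n)
C = √n is O(√n)

Therefore, the order from fastest to slowest is: A > B > C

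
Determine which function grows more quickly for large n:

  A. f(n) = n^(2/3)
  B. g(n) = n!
B

f(n) = n^(2/3) is O(n^(2/3)), while g(n) = n! is O(n!).
Since O(n!) grows faster than O(n^(2/3)), g(n) dominates.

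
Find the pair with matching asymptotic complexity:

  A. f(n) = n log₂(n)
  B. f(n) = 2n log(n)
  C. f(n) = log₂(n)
A and B

Examining each function:
  A. n log₂(n) is O(n log n)
  B. 2n log(n) is O(n log n)
  C. log₂(n) is O(log n)

Functions A and B both have the same complexity class.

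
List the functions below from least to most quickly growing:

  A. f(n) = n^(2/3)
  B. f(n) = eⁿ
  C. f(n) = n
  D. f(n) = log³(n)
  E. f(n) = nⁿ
D < A < C < B < E

Comparing growth rates:
D = log³(n) is O(log³ n)
A = n^(2/3) is O(n^(2/3))
C = n is O(n)
B = eⁿ is O(eⁿ)
E = nⁿ is O(nⁿ)

Therefore, the order from slowest to fastest is: D < A < C < B < E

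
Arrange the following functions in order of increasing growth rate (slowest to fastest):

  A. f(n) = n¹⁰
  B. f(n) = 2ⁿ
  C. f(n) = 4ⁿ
A < B < C

Comparing growth rates:
A = n¹⁰ is O(n¹⁰)
B = 2ⁿ is O(2ⁿ)
C = 4ⁿ is O(4ⁿ)

Therefore, the order from slowest to fastest is: A < B < C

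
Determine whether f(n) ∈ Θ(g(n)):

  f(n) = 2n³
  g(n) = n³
True

f(n) = 2n³ and g(n) = n³ are both O(n³).
Since they have the same asymptotic growth rate, f(n) = Θ(g(n)) is true.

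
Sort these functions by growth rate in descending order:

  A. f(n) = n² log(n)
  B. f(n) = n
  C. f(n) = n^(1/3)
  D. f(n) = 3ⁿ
D > A > B > C

Comparing growth rates:
D = 3ⁿ is O(3ⁿ)
A = n² log(n) is O(n² log n)
B = n is O(n)
C = n^(1/3) is O(n^(1/3))

Therefore, the order from fastest to slowest is: D > A > B > C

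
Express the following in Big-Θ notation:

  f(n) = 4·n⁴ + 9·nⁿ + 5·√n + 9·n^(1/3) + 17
Θ(nⁿ)

Order the terms by growth rate: 17 ≺ 9·n^(1/3) ≺ 5·√n ≺ 4·n⁴ ≺ 9·nⁿ.
The fastest-growing term 9·nⁿ dominates as n → ∞; dropping its constant factor gives Θ(nⁿ).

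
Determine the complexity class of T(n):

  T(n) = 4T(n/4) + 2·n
Θ(n log n)

Master Theorem: a = 4, b = 4, f(n) = 2·n.
Compute the critical exponent d = log₄(4) = 1.
Compare f(n) = Θ(n) against n^d:
  k = 1 = d, so f(n) = Θ(n^d) — Case 2.
  Work is balanced across levels: T(n) = Θ(n^d log n) = Θ(n log n).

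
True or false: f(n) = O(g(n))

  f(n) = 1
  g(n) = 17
True

f(n) = 1 and g(n) = 17 are both O(1).
Big-O permits equal growth rates (f ≤ c·g for some c), so f(n) = O(g(n)) is true.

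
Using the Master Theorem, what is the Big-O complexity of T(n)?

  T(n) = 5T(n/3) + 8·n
Θ(n^log₃(5))

Master Theorem: a = 5, b = 3, f(n) = 8·n.
Compute the critical exponent d = log₃(5) = 1.465.
Compare f(n) = Θ(n) against n^d:
  k = 1 < d = 1.465, so f(n) = O(n^(d-ε)) — Case 1.
  The recursion cost dominates: T(n) = Θ(n^d) = Θ(n^log₃(5)).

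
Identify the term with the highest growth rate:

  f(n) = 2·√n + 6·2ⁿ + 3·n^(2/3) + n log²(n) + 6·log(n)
6·2ⁿ

Looking at each term:
  - 2·√n is O(√n)
  - 6·2ⁿ is O(2ⁿ)
  - 3·n^(2/3) is O(n^(2/3))
  - n log²(n) is O(n log² n)
  - 6·log(n) is O(log n)

The term 6·2ⁿ (O(2ⁿ)) grows fastest and dominates all others.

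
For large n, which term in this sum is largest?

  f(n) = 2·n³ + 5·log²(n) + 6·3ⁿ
6·3ⁿ

Looking at each term:
  - 2·n³ is O(n³)
  - 5·log²(n) is O(log² n)
  - 6·3ⁿ is O(3ⁿ)

The term 6·3ⁿ (O(3ⁿ)) grows fastest and dominates all others.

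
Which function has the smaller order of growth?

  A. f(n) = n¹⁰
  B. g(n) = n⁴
B

f(n) = n¹⁰ is O(n¹⁰), while g(n) = n⁴ is O(n⁴).
Since O(n⁴) grows slower than O(n¹⁰), g(n) is dominated.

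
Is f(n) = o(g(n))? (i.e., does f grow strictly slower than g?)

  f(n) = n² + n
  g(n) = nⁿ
True

f(n) = n² + n is O(n²), and g(n) = nⁿ is O(nⁿ).
Since O(n²) grows strictly slower than O(nⁿ), f(n) = o(g(n)) is true.
This means lim(n→∞) f(n)/g(n) = 0.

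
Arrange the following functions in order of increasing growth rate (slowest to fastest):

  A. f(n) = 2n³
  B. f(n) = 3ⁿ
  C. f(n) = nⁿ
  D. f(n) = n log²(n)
D < A < B < C

Comparing growth rates:
D = n log²(n) is O(n log² n)
A = 2n³ is O(n³)
B = 3ⁿ is O(3ⁿ)
C = nⁿ is O(nⁿ)

Therefore, the order from slowest to fastest is: D < A < B < C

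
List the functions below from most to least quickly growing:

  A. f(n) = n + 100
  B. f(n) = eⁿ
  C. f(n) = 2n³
B > C > A

Comparing growth rates:
B = eⁿ is O(eⁿ)
C = 2n³ is O(n³)
A = n + 100 is O(n)

Therefore, the order from fastest to slowest is: B > C > A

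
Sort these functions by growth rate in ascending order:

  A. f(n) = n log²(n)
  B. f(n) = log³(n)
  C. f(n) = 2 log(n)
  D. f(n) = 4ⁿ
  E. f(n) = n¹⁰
C < B < A < E < D

Comparing growth rates:
C = 2 log(n) is O(log n)
B = log³(n) is O(log³ n)
A = n log²(n) is O(n log² n)
E = n¹⁰ is O(n¹⁰)
D = 4ⁿ is O(4ⁿ)

Therefore, the order from slowest to fastest is: C < B < A < E < D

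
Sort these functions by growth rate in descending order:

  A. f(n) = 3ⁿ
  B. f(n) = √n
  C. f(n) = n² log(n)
A > C > B

Comparing growth rates:
A = 3ⁿ is O(3ⁿ)
C = n² log(n) is O(n² log n)
B = √n is O(√n)

Therefore, the order from fastest to slowest is: A > C > B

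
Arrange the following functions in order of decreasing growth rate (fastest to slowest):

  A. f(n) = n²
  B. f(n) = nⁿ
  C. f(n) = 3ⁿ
B > C > A

Comparing growth rates:
B = nⁿ is O(nⁿ)
C = 3ⁿ is O(3ⁿ)
A = n² is O(n²)

Therefore, the order from fastest to slowest is: B > C > A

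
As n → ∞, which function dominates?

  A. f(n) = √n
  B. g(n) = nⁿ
B

f(n) = √n is O(√n), while g(n) = nⁿ is O(nⁿ).
Since O(nⁿ) grows faster than O(√n), g(n) dominates.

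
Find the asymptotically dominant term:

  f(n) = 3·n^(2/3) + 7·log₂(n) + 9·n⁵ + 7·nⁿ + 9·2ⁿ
7·nⁿ

Looking at each term:
  - 3·n^(2/3) is O(n^(2/3))
  - 7·log₂(n) is O(log n)
  - 9·n⁵ is O(n⁵)
  - 7·nⁿ is O(nⁿ)
  - 9·2ⁿ is O(2ⁿ)

The term 7·nⁿ (O(nⁿ)) grows fastest and dominates all others.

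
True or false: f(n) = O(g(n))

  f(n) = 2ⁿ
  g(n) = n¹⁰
False

f(n) = 2ⁿ is O(2ⁿ), and g(n) = n¹⁰ is O(n¹⁰).
Since O(2ⁿ) grows faster than O(n¹⁰), f(n) = O(g(n)) is false.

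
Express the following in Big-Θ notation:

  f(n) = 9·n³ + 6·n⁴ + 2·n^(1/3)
Θ(n⁴)

Order the terms by growth rate: 2·n^(1/3) ≺ 9·n³ ≺ 6·n⁴.
The fastest-growing term 6·n⁴ dominates as n → ∞; dropping its constant factor gives Θ(n⁴).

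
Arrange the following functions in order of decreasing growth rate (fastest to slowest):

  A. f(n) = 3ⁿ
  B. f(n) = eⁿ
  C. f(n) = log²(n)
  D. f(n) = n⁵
A > B > D > C

Comparing growth rates:
A = 3ⁿ is O(3ⁿ)
B = eⁿ is O(eⁿ)
D = n⁵ is O(n⁵)
C = log²(n) is O(log² n)

Therefore, the order from fastest to slowest is: A > B > D > C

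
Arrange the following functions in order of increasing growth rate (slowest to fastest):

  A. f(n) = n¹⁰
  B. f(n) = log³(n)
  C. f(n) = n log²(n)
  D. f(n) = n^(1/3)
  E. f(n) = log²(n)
E < B < D < C < A

Comparing growth rates:
E = log²(n) is O(log² n)
B = log³(n) is O(log³ n)
D = n^(1/3) is O(n^(1/3))
C = n log²(n) is O(n log² n)
A = n¹⁰ is O(n¹⁰)

Therefore, the order from slowest to fastest is: E < B < D < C < A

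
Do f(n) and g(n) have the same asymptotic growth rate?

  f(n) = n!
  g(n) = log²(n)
False

f(n) = n! is O(n!), and g(n) = log²(n) is O(log² n).
Since they have different growth rates, f(n) = Θ(g(n)) is false.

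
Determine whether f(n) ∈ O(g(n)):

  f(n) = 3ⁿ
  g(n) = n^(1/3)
False

f(n) = 3ⁿ is O(3ⁿ), and g(n) = n^(1/3) is O(n^(1/3)).
Since O(3ⁿ) grows faster than O(n^(1/3)), f(n) = O(g(n)) is false.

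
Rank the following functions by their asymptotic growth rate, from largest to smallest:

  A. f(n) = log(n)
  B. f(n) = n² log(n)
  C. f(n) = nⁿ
C > B > A

Comparing growth rates:
C = nⁿ is O(nⁿ)
B = n² log(n) is O(n² log n)
A = log(n) is O(log n)

Therefore, the order from fastest to slowest is: C > B > A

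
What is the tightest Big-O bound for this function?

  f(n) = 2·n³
O(n³)

The dominant term in 2·n³ is 2·n³, which is Θ(n³).
Constants are absorbed, so the tightest bound is O(n³).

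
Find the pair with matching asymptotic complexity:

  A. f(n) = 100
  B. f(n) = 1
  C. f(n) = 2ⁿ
A and B

Examining each function:
  A. 100 is O(1)
  B. 1 is O(1)
  C. 2ⁿ is O(2ⁿ)

Functions A and B both have the same complexity class.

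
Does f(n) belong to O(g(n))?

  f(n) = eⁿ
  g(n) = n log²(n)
False

f(n) = eⁿ is O(eⁿ), and g(n) = n log²(n) is O(n log² n).
Since O(eⁿ) grows faster than O(n log² n), f(n) = O(g(n)) is false.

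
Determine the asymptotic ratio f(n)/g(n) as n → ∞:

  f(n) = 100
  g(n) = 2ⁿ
0

Since 100 (O(1)) grows slower than 2ⁿ (O(2ⁿ)),
the ratio f(n)/g(n) → 0 as n → ∞.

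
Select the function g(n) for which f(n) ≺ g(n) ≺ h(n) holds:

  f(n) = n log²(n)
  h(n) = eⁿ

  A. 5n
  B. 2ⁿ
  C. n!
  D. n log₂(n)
B

We need g(n) with n log²(n) = o(g(n)) and g(n) = o(eⁿ), i.e. O(n log² n) ≺ g ≺ O(eⁿ).
Check each option:
  A. 5n — O(n) does not grow strictly faster than f(n)
  B. 2ⁿ — O(2ⁿ) is strictly between O(n log² n) and O(eⁿ) ✓
  C. n! — O(n!) does not grow strictly slower than h(n)
  D. n log₂(n) — O(n log n) does not grow strictly faster than f(n)

Only option B (2ⁿ) lies strictly between.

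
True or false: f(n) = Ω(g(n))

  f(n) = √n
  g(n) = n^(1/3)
True

f(n) = √n is O(√n), and g(n) = n^(1/3) is O(n^(1/3)).
Since O(√n) grows at least as fast as O(n^(1/3)), f(n) = Ω(g(n)) is true.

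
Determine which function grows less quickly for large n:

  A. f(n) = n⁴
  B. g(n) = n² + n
B

f(n) = n⁴ is O(n⁴), while g(n) = n² + n is O(n²).
Since O(n²) grows slower than O(n⁴), g(n) is dominated.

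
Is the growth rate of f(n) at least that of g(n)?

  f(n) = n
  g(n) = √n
True

f(n) = n is O(n), and g(n) = √n is O(√n).
Since O(n) grows at least as fast as O(√n), f(n) = Ω(g(n)) is true.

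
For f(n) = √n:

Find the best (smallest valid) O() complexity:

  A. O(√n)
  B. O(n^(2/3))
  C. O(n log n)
A

f(n) = √n is O(√n).
All listed options are valid Big-O bounds (upper bounds),
but O(√n) is the tightest (smallest valid bound).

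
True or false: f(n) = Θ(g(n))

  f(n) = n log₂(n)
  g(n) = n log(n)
True

f(n) = n log₂(n) and g(n) = n log(n) are both O(n log n).
Since they have the same asymptotic growth rate, f(n) = Θ(g(n)) is true.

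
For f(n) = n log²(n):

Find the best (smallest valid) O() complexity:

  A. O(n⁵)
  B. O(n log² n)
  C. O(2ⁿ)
B

f(n) = n log²(n) is O(n log² n).
All listed options are valid Big-O bounds (upper bounds),
but O(n log² n) is the tightest (smallest valid bound).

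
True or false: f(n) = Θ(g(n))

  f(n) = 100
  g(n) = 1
True

f(n) = 100 and g(n) = 1 are both O(1).
Since they have the same asymptotic growth rate, f(n) = Θ(g(n)) is true.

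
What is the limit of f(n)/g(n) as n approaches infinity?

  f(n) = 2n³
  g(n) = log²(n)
∞

Since 2n³ (O(n³)) grows faster than log²(n) (O(log² n)),
the ratio f(n)/g(n) → ∞ as n → ∞.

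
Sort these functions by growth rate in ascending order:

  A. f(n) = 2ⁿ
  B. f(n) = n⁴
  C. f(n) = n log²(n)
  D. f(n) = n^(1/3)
D < C < B < A

Comparing growth rates:
D = n^(1/3) is O(n^(1/3))
C = n log²(n) is O(n log² n)
B = n⁴ is O(n⁴)
A = 2ⁿ is O(2ⁿ)

Therefore, the order from slowest to fastest is: D < C < B < A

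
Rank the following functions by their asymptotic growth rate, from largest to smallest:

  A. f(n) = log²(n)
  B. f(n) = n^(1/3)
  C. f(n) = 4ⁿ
C > B > A

Comparing growth rates:
C = 4ⁿ is O(4ⁿ)
B = n^(1/3) is O(n^(1/3))
A = log²(n) is O(log² n)

Therefore, the order from fastest to slowest is: C > B > A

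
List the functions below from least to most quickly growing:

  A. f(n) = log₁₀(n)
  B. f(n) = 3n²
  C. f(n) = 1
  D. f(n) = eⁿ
C < A < B < D

Comparing growth rates:
C = 1 is O(1)
A = log₁₀(n) is O(log n)
B = 3n² is O(n²)
D = eⁿ is O(eⁿ)

Therefore, the order from slowest to fastest is: C < A < B < D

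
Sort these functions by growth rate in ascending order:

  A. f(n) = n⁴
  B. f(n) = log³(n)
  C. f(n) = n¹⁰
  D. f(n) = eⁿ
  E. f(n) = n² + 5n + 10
B < E < A < C < D

Comparing growth rates:
B = log³(n) is O(log³ n)
E = n² + 5n + 10 is O(n²)
A = n⁴ is O(n⁴)
C = n¹⁰ is O(n¹⁰)
D = eⁿ is O(eⁿ)

Therefore, the order from slowest to fastest is: B < E < A < C < D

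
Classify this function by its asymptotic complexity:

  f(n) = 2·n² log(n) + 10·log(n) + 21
O(n² log n)

The dominant term in 2·n² log(n) + 10·log(n) + 21 is 2·n² log(n), which is Θ(n² log n).
Lower-order terms (10·log(n), 21) are asymptotically negligible.
Constants are absorbed, so the tightest bound is O(n² log n).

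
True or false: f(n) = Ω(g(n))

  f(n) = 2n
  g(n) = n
True

f(n) = 2n and g(n) = n are both O(n).
Big-Ω permits equal growth rates (f ≥ c·g for some c > 0), so f(n) = Ω(g(n)) is true.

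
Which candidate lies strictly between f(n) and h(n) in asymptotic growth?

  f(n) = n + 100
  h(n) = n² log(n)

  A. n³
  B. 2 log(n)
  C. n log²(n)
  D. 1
C

We need g(n) with n + 100 = o(g(n)) and g(n) = o(n² log(n)), i.e. O(n) ≺ g ≺ O(n² log n).
Check each option:
  A. n³ — O(n³) does not grow strictly slower than h(n)
  B. 2 log(n) — O(log n) does not grow strictly faster than f(n)
  C. n log²(n) — O(n log² n) is strictly between O(n) and O(n² log n) ✓
  D. 1 — O(1) does not grow strictly faster than f(n)

Only option C (n log²(n)) lies strictly between.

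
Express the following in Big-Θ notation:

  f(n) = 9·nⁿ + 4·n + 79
Θ(nⁿ)

Order the terms by growth rate: 79 ≺ 4·n ≺ 9·nⁿ.
The fastest-growing term 9·nⁿ dominates as n → ∞; dropping its constant factor gives Θ(nⁿ).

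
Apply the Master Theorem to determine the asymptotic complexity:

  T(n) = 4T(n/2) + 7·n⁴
Θ(n⁴)

Master Theorem: a = 4, b = 2, f(n) = 7·n⁴.
Compute the critical exponent d = log₂(4) = 2.
Compare f(n) = Θ(n⁴) against n^d:
  k = 4 > d = 2, so f(n) = Ω(n^(d+ε)) — Case 3.
  Regularity: a·(n/b)^4/n^4 = a/b^4 = 4/16 < 1 ✓.
  The top-level work dominates: T(n) = Θ(f(n)) = Θ(n⁴).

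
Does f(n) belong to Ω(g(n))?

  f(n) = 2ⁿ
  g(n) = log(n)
True

f(n) = 2ⁿ is O(2ⁿ), and g(n) = log(n) is O(log n).
Since O(2ⁿ) grows at least as fast as O(log n), f(n) = Ω(g(n)) is true.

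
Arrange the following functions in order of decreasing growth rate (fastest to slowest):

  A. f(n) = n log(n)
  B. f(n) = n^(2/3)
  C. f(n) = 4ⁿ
C > A > B

Comparing growth rates:
C = 4ⁿ is O(4ⁿ)
A = n log(n) is O(n log n)
B = n^(2/3) is O(n^(2/3))

Therefore, the order from fastest to slowest is: C > A > B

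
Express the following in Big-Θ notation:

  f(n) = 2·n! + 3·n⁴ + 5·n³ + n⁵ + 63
Θ(n!)

Order the terms by growth rate: 63 ≺ 5·n³ ≺ 3·n⁴ ≺ n⁵ ≺ 2·n!.
The fastest-growing term 2·n! dominates as n → ∞; dropping its constant factor gives Θ(n!).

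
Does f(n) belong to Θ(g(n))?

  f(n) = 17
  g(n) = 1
True

f(n) = 17 and g(n) = 1 are both O(1).
Since they have the same asymptotic growth rate, f(n) = Θ(g(n)) is true.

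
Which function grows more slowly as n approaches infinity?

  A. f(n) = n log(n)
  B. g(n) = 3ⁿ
A

f(n) = n log(n) is O(n log n), while g(n) = 3ⁿ is O(3ⁿ).
Since O(n log n) grows slower than O(3ⁿ), f(n) is dominated.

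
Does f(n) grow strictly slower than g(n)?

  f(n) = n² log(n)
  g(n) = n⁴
True

f(n) = n² log(n) is O(n² log n), and g(n) = n⁴ is O(n⁴).
Since O(n² log n) grows strictly slower than O(n⁴), f(n) = o(g(n)) is true.
This means lim(n→∞) f(n)/g(n) = 0.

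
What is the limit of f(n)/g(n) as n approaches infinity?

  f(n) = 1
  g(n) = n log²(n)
0

Since 1 (O(1)) grows slower than n log²(n) (O(n log² n)),
the ratio f(n)/g(n) → 0 as n → ∞.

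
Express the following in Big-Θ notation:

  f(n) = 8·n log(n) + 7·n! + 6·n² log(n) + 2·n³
Θ(n!)

Order the terms by growth rate: 8·n log(n) ≺ 6·n² log(n) ≺ 2·n³ ≺ 7·n!.
The fastest-growing term 7·n! dominates as n → ∞; dropping its constant factor gives Θ(n!).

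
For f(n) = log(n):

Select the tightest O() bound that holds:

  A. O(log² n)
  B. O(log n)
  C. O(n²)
B

f(n) = log(n) is O(log n).
All listed options are valid Big-O bounds (upper bounds),
but O(log n) is the tightest (smallest valid bound).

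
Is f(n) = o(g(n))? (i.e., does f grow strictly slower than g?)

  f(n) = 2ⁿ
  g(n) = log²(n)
False

f(n) = 2ⁿ is O(2ⁿ), and g(n) = log²(n) is O(log² n).
Since O(2ⁿ) grows faster than or equal to O(log² n), f(n) = o(g(n)) is false.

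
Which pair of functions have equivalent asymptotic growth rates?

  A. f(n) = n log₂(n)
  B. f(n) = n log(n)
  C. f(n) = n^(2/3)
A and B

Examining each function:
  A. n log₂(n) is O(n log n)
  B. n log(n) is O(n log n)
  C. n^(2/3) is O(n^(2/3))

Functions A and B both have the same complexity class.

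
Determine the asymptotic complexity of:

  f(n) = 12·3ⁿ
O(3ⁿ)

The dominant term in 12·3ⁿ is 12·3ⁿ, which is Θ(3ⁿ).
Constants are absorbed, so the tightest bound is O(3ⁿ).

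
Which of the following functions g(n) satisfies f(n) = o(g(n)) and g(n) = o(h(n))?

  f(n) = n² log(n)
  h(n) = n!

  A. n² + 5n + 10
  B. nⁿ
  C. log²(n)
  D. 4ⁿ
D

We need g(n) with n² log(n) = o(g(n)) and g(n) = o(n!), i.e. O(n² log n) ≺ g ≺ O(n!).
Check each option:
  A. n² + 5n + 10 — O(n²) does not grow strictly faster than f(n)
  B. nⁿ — O(nⁿ) does not grow strictly slower than h(n)
  C. log²(n) — O(log² n) does not grow strictly faster than f(n)
  D. 4ⁿ — O(4ⁿ) is strictly between O(n² log n) and O(n!) ✓

Only option D (4ⁿ) lies strictly between.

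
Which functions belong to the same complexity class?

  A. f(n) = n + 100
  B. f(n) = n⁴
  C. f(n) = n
A and C

Examining each function:
  A. n + 100 is O(n)
  B. n⁴ is O(n⁴)
  C. n is O(n)

Functions A and C both have the same complexity class.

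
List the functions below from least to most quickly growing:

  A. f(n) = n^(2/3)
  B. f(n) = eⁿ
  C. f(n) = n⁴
A < C < B

Comparing growth rates:
A = n^(2/3) is O(n^(2/3))
C = n⁴ is O(n⁴)
B = eⁿ is O(eⁿ)

Therefore, the order from slowest to fastest is: A < C < B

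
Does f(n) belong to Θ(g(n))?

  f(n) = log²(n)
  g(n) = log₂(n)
False

f(n) = log²(n) is O(log² n), and g(n) = log₂(n) is O(log n).
Since they have different growth rates, f(n) = Θ(g(n)) is false.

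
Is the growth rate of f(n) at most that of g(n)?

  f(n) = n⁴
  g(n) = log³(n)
False

f(n) = n⁴ is O(n⁴), and g(n) = log³(n) is O(log³ n).
Since O(n⁴) grows faster than O(log³ n), f(n) = O(g(n)) is false.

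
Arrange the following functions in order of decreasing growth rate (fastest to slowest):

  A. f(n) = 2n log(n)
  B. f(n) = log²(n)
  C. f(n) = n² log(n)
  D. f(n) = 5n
C > A > D > B

Comparing growth rates:
C = n² log(n) is O(n² log n)
A = 2n log(n) is O(n log n)
D = 5n is O(n)
B = log²(n) is O(log² n)

Therefore, the order from fastest to slowest is: C > A > D > B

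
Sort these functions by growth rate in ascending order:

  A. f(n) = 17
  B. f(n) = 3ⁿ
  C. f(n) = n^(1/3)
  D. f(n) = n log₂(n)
A < C < D < B

Comparing growth rates:
A = 17 is O(1)
C = n^(1/3) is O(n^(1/3))
D = n log₂(n) is O(n log n)
B = 3ⁿ is O(3ⁿ)

Therefore, the order from slowest to fastest is: A < C < D < B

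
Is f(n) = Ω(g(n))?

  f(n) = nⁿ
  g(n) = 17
True

f(n) = nⁿ is O(nⁿ), and g(n) = 17 is O(1).
Since O(nⁿ) grows at least as fast as O(1), f(n) = Ω(g(n)) is true.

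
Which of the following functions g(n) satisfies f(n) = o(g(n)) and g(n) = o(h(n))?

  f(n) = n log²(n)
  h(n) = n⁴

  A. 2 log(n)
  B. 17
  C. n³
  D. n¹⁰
C

We need g(n) with n log²(n) = o(g(n)) and g(n) = o(n⁴), i.e. O(n log² n) ≺ g ≺ O(n⁴).
Check each option:
  A. 2 log(n) — O(log n) does not grow strictly faster than f(n)
  B. 17 — O(1) does not grow strictly faster than f(n)
  C. n³ — O(n³) is strictly between O(n log² n) and O(n⁴) ✓
  D. n¹⁰ — O(n¹⁰) does not grow strictly slower than h(n)

Only option C (n³) lies strictly between.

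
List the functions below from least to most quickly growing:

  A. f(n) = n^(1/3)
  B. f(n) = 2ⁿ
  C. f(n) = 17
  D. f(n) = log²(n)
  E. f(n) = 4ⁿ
C < D < A < B < E

Comparing growth rates:
C = 17 is O(1)
D = log²(n) is O(log² n)
A = n^(1/3) is O(n^(1/3))
B = 2ⁿ is O(2ⁿ)
E = 4ⁿ is O(4ⁿ)

Therefore, the order from slowest to fastest is: C < D < A < B < E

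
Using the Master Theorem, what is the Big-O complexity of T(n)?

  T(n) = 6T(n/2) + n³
Θ(n³)

Master Theorem: a = 6, b = 2, f(n) = n³.
Compute the critical exponent d = log₂(6) = 2.585.
Compare f(n) = Θ(n³) against n^d:
  k = 3 > d = 2.585, so f(n) = Ω(n^(d+ε)) — Case 3.
  Regularity: a·(n/b)^3/n^3 = a/b^3 = 6/8 < 1 ✓.
  The top-level work dominates: T(n) = Θ(f(n)) = Θ(n³).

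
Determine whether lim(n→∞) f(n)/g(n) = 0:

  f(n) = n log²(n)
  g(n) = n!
True

f(n) = n log²(n) is O(n log² n), and g(n) = n! is O(n!).
Since O(n log² n) grows strictly slower than O(n!), f(n) = o(g(n)) is true.
This means lim(n→∞) f(n)/g(n) = 0.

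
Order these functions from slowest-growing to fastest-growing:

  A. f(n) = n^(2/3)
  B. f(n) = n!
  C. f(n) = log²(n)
C < A < B

Comparing growth rates:
C = log²(n) is O(log² n)
A = n^(2/3) is O(n^(2/3))
B = n! is O(n!)

Therefore, the order from slowest to fastest is: C < A < B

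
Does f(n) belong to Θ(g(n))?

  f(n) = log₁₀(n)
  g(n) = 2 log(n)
True

f(n) = log₁₀(n) and g(n) = 2 log(n) are both O(log n).
Since they have the same asymptotic growth rate, f(n) = Θ(g(n)) is true.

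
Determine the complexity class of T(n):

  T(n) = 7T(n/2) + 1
Θ(n^log₂(7))

Master Theorem: a = 7, b = 2, f(n) = 1.
Compute the critical exponent d = log₂(7) = 2.807.
Compare f(n) = Θ(1) against n^d:
  k = 0 < d = 2.807, so f(n) = O(n^(d-ε)) — Case 1.
  The recursion cost dominates: T(n) = Θ(n^d) = Θ(n^log₂(7)).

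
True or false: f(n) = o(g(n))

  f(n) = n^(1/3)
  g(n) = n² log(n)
True

f(n) = n^(1/3) is O(n^(1/3)), and g(n) = n² log(n) is O(n² log n).
Since O(n^(1/3)) grows strictly slower than O(n² log n), f(n) = o(g(n)) is true.
This means lim(n→∞) f(n)/g(n) = 0.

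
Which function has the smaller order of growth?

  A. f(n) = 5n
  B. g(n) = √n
B

f(n) = 5n is O(n), while g(n) = √n is O(√n).
Since O(√n) grows slower than O(n), g(n) is dominated.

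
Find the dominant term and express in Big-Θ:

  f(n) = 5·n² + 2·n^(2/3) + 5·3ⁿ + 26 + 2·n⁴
Θ(3ⁿ)

Order the terms by growth rate: 26 ≺ 2·n^(2/3) ≺ 5·n² ≺ 2·n⁴ ≺ 5·3ⁿ.
The fastest-growing term 5·3ⁿ dominates as n → ∞; dropping its constant factor gives Θ(3ⁿ).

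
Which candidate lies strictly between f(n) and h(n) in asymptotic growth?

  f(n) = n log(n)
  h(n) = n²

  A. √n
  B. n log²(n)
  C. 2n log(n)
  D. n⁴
B

We need g(n) with n log(n) = o(g(n)) and g(n) = o(n²), i.e. O(n log n) ≺ g ≺ O(n²).
Check each option:
  A. √n — O(√n) does not grow strictly faster than f(n)
  B. n log²(n) — O(n log² n) is strictly between O(n log n) and O(n²) ✓
  C. 2n log(n) — O(n log n) does not grow strictly faster than f(n)
  D. n⁴ — O(n⁴) does not grow strictly slower than h(n)

Only option B (n log²(n)) lies strictly between.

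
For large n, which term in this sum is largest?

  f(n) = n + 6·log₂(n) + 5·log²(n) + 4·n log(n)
4·n log(n)

Looking at each term:
  - n is O(n)
  - 6·log₂(n) is O(log n)
  - 5·log²(n) is O(log² n)
  - 4·n log(n) is O(n log n)

The term 4·n log(n) (O(n log n)) grows fastest and dominates all others.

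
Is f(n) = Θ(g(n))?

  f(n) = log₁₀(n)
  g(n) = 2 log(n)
True

f(n) = log₁₀(n) and g(n) = 2 log(n) are both O(log n).
Since they have the same asymptotic growth rate, f(n) = Θ(g(n)) is true.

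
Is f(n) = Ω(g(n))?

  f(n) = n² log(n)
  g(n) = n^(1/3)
True

f(n) = n² log(n) is O(n² log n), and g(n) = n^(1/3) is O(n^(1/3)).
Since O(n² log n) grows at least as fast as O(n^(1/3)), f(n) = Ω(g(n)) is true.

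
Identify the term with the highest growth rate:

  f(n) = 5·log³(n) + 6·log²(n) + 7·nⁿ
7·nⁿ

Looking at each term:
  - 5·log³(n) is O(log³ n)
  - 6·log²(n) is O(log² n)
  - 7·nⁿ is O(nⁿ)

The term 7·nⁿ (O(nⁿ)) grows fastest and dominates all others.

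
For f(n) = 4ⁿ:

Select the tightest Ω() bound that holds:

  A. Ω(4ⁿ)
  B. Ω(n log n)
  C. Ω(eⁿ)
A

f(n) = 4ⁿ is Ω(4ⁿ).
All listed options are valid Big-Ω bounds (lower bounds),
but Ω(4ⁿ) is the tightest (largest valid bound).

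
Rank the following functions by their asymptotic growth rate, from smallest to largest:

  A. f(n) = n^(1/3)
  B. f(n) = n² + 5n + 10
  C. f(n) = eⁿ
A < B < C

Comparing growth rates:
A = n^(1/3) is O(n^(1/3))
B = n² + 5n + 10 is O(n²)
C = eⁿ is O(eⁿ)

Therefore, the order from slowest to fastest is: A < B < C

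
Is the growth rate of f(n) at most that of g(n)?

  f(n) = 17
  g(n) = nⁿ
True

f(n) = 17 is O(1), and g(n) = nⁿ is O(nⁿ).
Since O(1) ⊆ O(nⁿ) (f grows no faster than g), f(n) = O(g(n)) is true.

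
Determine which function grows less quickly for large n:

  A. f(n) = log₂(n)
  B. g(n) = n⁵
A

f(n) = log₂(n) is O(log n), while g(n) = n⁵ is O(n⁵).
Since O(log n) grows slower than O(n⁵), f(n) is dominated.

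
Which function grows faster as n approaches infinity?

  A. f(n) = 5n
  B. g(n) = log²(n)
A

f(n) = 5n is O(n), while g(n) = log²(n) is O(log² n).
Since O(n) grows faster than O(log² n), f(n) dominates.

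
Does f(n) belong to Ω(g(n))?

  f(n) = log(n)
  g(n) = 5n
False

f(n) = log(n) is O(log n), and g(n) = 5n is O(n).
Since O(log n) grows slower than O(n), f(n) = Ω(g(n)) is false.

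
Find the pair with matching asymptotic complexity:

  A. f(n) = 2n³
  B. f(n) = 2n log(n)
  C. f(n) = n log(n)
B and C

Examining each function:
  A. 2n³ is O(n³)
  B. 2n log(n) is O(n log n)
  C. n log(n) is O(n log n)

Functions B and C both have the same complexity class.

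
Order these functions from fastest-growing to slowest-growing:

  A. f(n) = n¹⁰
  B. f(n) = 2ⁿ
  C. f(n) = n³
B > A > C

Comparing growth rates:
B = 2ⁿ is O(2ⁿ)
A = n¹⁰ is O(n¹⁰)
C = n³ is O(n³)

Therefore, the order from fastest to slowest is: B > A > C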